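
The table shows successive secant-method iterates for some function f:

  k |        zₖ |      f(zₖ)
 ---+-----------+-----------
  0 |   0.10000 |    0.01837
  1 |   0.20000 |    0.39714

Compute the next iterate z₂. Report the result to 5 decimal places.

0.09515

z₂ = 0.20000 − 0.39714·(0.20000 − 0.10000) / (0.39714 − 0.01837)
   = 0.20000 − (0.0397140)/(0.3787700) = 0.0951501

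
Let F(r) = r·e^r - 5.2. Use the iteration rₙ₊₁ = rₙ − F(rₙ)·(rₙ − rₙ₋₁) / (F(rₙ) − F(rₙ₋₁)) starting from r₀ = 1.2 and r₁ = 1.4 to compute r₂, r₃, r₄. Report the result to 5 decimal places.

F(1.2) = -1.2158597, F(1.4) = 0.4772800
r₂ = 1.4000000 − 0.4772800·(1.4000000 − 1.2000000) / (0.4772800 − (-1.2158597)) = 1.4000000 − (0.0954560)/(1.6931396) = 1.3436219
F(1.3436219) = -0.0500305
r₃ = 1.3436219 − (-0.0500305)·(1.3436219 − 1.4000000) / (-0.0500305 − 0.4772800) = 1.3436219 − (0.0028206)/(-0.5273105) = 1.3489710
F(1.3489710) = -0.0017967
r₄ = 1.3489710 − (-0.0017967)·(1.3489710 − 1.3436219) / (-0.0017967 − (-0.0500305)) = 1.3489710 − (-0.0000096)/(0.0482339) = 1.3491702

1.34362, 1.34897, 1.34917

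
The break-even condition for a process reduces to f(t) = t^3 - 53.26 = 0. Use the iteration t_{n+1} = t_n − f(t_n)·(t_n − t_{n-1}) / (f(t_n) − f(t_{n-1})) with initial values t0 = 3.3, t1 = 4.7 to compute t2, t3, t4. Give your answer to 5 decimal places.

f(3.3) = -17.3230000, f(4.7) = 50.5630000
t2 = 4.7000000 − 50.5630000·(4.7000000 − 3.3000000) / (50.5630000 − (-17.3230000)) = 4.7000000 − (70.7882000)/(67.8860000) = 3.6572489
f(3.6572489) = -4.3425781
t3 = 3.6572489 − (-4.3425781)·(3.6572489 − 4.7000000) / (-4.3425781 − 50.5630000) = 3.6572489 − (4.5282280)/(-54.9055781) = 3.7397219
f(3.7397219) = -0.9580440
t4 = 3.7397219 − (-0.9580440)·(3.7397219 − 3.6572489) / (-0.9580440 − (-4.3425781)) = 3.7397219 − (-0.0790128)/(3.3845341) = 3.7630672

3.65725, 3.73972, 3.76307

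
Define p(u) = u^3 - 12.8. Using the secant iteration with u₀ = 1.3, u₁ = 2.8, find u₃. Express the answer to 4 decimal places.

2.2962

p(1.3) = -10.603000, p(2.8) = 9.152000
u₂ = 2.800000 − 9.152000·(2.800000 − 1.300000) / (9.152000 − (-10.603000)) = 2.800000 − (13.728000)/(19.755000) = 2.105087
p(2.105087) = -3.471532
u₃ = 2.105087 − (-3.471532)·(2.105087 − 2.800000) / (-3.471532 − 9.152000) = 2.105087 − (2.412411)/(-12.623532) = 2.296192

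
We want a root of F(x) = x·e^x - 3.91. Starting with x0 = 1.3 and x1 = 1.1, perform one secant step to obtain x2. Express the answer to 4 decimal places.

F(1.3) = 0.860086, F(1.1) = -0.605417
x2 = 1.100000 − (-0.605417)·(1.100000 − 1.300000) / (-0.605417 − 0.860086) = 1.100000 − (0.121083)/(-1.465503) = 1.182622

1.1826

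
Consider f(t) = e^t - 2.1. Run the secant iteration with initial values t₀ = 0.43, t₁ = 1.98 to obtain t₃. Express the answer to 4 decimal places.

0.6620

f(0.43) = -0.562742, f(1.98) = 5.142743
t₂ = 1.980000 − 5.142743·(1.980000 − 0.430000) / (5.142743 − (-0.562742)) = 1.980000 − (7.971252)/(5.705485) = 0.582879
f(0.582879) = -0.308812
t₃ = 0.582879 − (-0.308812)·(0.582879 − 1.980000) / (-0.308812 − 5.142743) = 0.582879 − (0.431447)/(-5.451555) = 0.662021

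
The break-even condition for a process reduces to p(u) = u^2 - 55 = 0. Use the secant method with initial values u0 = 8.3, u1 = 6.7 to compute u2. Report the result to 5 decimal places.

7.37400

p(8.3) = 13.8900000, p(6.7) = -10.1100000
u2 = 6.7000000 − (-10.1100000)·(6.7000000 − 8.3000000) / (-10.1100000 − 13.8900000) = 6.7000000 − (16.1760000)/(-24.0000000) = 7.3740000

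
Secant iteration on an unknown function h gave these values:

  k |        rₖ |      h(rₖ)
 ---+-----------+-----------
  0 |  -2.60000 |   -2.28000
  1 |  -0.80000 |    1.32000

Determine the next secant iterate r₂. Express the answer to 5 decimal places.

r₂ = -0.80000 − 1.32000·(-0.80000 − (-2.60000)) / (1.32000 − (-2.28000))
   = -0.80000 − (2.3760000)/(3.6000000) = -1.4600000

-1.46000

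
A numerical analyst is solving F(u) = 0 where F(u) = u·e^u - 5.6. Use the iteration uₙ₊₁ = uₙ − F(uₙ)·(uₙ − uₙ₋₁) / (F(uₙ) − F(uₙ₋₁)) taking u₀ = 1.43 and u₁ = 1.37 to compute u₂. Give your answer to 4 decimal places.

F(1.43) = 0.375540, F(1.37) = -0.208570
u₂ = 1.370000 − (-0.208570)·(1.370000 − 1.430000) / (-0.208570 − 0.375540) = 1.370000 − (0.012514)/(-0.584109) = 1.391424

1.3914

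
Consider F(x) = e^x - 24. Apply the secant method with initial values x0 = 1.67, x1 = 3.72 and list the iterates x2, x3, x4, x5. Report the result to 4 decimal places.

2.7356, 3.0624, 3.2061, 3.1764

F(1.67) = -18.687832, F(3.72) = 17.264394
x2 = 3.720000 − 17.264394·(3.720000 − 1.670000) / (17.264394 − (-18.687832)) = 3.720000 − (35.392008)/(35.952226) = 2.735582
F(2.735582) = -8.581281
x3 = 2.735582 − (-8.581281)·(2.735582 − 3.720000) / (-8.581281 − 17.264394) = 2.735582 − (8.447565)/(-25.845675) = 3.062429
F(3.062429) = -2.620583
x4 = 3.062429 − (-2.620583)·(3.062429 − 2.735582) / (-2.620583 − (-8.581281)) = 3.062429 − (-0.856528)/(5.960698) = 3.206125
F(3.206125) = 0.683242
x5 = 3.206125 − 0.683242·(3.206125 − 3.062429) / (0.683242 − (-2.620583)) = 3.206125 − (0.098179)/(3.303824) = 3.176408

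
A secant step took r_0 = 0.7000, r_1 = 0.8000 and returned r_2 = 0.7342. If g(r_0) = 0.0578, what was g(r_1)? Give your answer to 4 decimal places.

-0.1112

The secant line through (0.7000, 0.0578) and (0.8000, g(r_1)) crosses zero at r_2 = 0.7342.
So (0.7000, 0.0578), (0.8000, g(r_1)), (0.7342, 0) are collinear:
g(r_1) = 0.0578 · (0.8000 − 0.7342) / (0.7000 − 0.7342) = 0.0578 · (0.065800)/(-0.034200) = -0.111206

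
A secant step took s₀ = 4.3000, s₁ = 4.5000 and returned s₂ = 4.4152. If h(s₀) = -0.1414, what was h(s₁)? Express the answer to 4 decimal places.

The secant line through (4.3000, -0.1414) and (4.5000, h(s₁)) crosses zero at s₂ = 4.4152.
So (4.3000, -0.1414), (4.5000, h(s₁)), (4.4152, 0) are collinear:
h(s₁) = -0.1414 · (4.5000 − 4.4152) / (4.3000 − 4.4152) = -0.1414 · (0.084800)/(-0.115200) = 0.104086

0.1041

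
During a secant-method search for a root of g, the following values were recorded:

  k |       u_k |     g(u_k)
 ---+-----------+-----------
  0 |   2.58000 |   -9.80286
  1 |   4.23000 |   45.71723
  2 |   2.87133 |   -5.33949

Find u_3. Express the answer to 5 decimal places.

3.01342

u_3 = 2.87133 − (-5.33949)·(2.87133 − 4.23000) / (-5.33949 − 45.71723)
   = 2.87133 − (7.2546049)/(-51.0567200) = 3.0134191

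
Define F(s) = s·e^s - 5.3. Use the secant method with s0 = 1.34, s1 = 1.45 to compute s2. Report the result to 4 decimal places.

F(1.34) = -0.182482, F(1.45) = 0.881516
s2 = 1.450000 − 0.881516·(1.450000 − 1.340000) / (0.881516 − (-0.182482)) = 1.450000 − (0.096967)/(1.063998) = 1.358866

1.3589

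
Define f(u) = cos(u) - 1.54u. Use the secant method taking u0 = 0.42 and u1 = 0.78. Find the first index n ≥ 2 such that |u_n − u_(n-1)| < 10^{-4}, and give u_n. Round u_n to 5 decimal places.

f(0.42) = 0.2662889, f(0.78) = -0.4902865
u2 = 0.7800000 − (-0.4902865)·(0.3600000)/(-0.7565754) = 0.5467078;  |Δ| = 0.2332922
f(0.5467078) = 0.0123106
u3 = 0.5467078 − 0.0123106·(-0.2332922)/(0.5025971) = 0.5524221;  |Δ| = 0.0057143
f(0.5524221) = 0.0005260
u4 = 0.5524221 − 0.0005260·(0.0057143)/(-0.0117846) = 0.5526771;  |Δ| = 0.0002551
f(0.5526771) = -0.0000006
u5 = 0.5526771 − (-0.0000006)·(0.0002551)/(-0.0005267) = 0.5526768;  |Δ| = 0.0000003
|u5 − u4| = 0.0000003 < 10^{-4}

n = 5, u_n = 0.55268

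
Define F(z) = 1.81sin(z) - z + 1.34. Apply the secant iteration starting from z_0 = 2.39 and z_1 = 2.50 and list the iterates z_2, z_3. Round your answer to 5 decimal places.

F(2.39) = 0.1858738, F(2.50) = -0.0767654
z_2 = 2.5000000 − (-0.0767654)·(2.5000000 − 2.3900000) / (-0.0767654 − 0.1858738) = 2.5000000 − (-0.0084442)/(-0.2626393) = 2.4678487
F(2.4678487) = 0.0014397
z_3 = 2.4678487 − 0.0014397·(2.4678487 − 2.5000000) / (0.0014397 − (-0.0767654)) = 2.4678487 − (-0.0000463)/(0.0782051) = 2.4684406

2.46785, 2.46844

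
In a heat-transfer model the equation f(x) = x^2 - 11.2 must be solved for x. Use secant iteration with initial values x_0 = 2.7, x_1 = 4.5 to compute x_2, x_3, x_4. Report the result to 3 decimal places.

f(2.7) = -3.91000, f(4.5) = 9.05000
x_2 = 4.50000 − 9.05000·(4.50000 − 2.70000) / (9.05000 − (-3.91000)) = 4.50000 − (16.29000)/(12.96000) = 3.24306
f(3.24306) = -0.68259
x_3 = 3.24306 − (-0.68259)·(3.24306 − 4.50000) / (-0.68259 − 9.05000) = 3.24306 − (0.85798)/(-9.73259) = 3.33121
f(3.33121) = -0.10303
x_4 = 3.33121 − (-0.10303)·(3.33121 − 3.24306) / (-0.10303 − (-0.68259)) = 3.33121 − (-0.00908)/(0.57956) = 3.34688

3.243, 3.331, 3.347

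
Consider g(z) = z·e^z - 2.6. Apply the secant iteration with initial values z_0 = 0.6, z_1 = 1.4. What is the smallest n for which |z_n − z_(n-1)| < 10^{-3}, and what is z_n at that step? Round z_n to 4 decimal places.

g(0.6) = -1.506729, g(1.4) = 3.077280
z_2 = 1.400000 − 3.077280·(0.800000)/(4.584009) = 0.862954;  |Δ| = 0.537046
g(0.862954) = -0.554668
z_3 = 0.862954 − (-0.554668)·(-0.537046)/(-3.631948) = 0.944971;  |Δ| = 0.082017
g(0.944971) = -0.168836
z_4 = 0.944971 − (-0.168836)·(0.082017)/(0.385833) = 0.980861;  |Δ| = 0.035890
g(0.980861) = 0.015712
z_5 = 0.980861 − 0.015712·(0.035890)/(0.184547) = 0.977805;  |Δ| = 0.003056
g(0.977805) = -0.000392
z_6 = 0.977805 − (-0.000392)·(-0.003056)/(-0.016104) = 0.977880;  |Δ| = 0.000074
|z_6 − z_5| = 0.000074 < 10^{-3}

n = 6, z_n = 0.9779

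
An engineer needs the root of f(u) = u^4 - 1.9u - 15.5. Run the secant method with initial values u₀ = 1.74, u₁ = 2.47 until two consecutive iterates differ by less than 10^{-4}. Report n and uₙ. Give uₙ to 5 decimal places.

f(1.74) = -9.6396382, f(2.47) = 17.0279808
u₂ = 2.4700000 − 17.0279808·(0.7300000)/(26.6676191) = 2.0038757;  |Δ| = 0.4661243
f(2.0038757) = -3.1829813
u₃ = 2.0038757 − (-3.1829813)·(-0.4661243)/(-20.2109621) = 2.0772846;  |Δ| = 0.0734089
f(2.0772846) = -0.8266552
u₄ = 2.0772846 − (-0.8266552)·(0.0734089)/(2.3563261) = 2.1030382;  |Δ| = 0.0257536
f(2.1030382) = 0.0651188
u₅ = 2.1030382 − 0.0651188·(0.0257536)/(0.8917739) = 2.1011576;  |Δ| = 0.0018806
f(2.1011576) = -0.0011810
u₆ = 2.1011576 − (-0.0011810)·(-0.0018806)/(-0.0662997) = 2.1011911;  |Δ| = 0.0000335
|u₆ − u₅| = 0.0000335 < 10^{-4}

n = 6, uₙ = 2.10119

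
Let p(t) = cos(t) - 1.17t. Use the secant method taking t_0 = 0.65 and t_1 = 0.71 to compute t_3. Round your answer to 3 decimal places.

p(0.65) = 0.03558, p(0.71) = -0.07234
t_2 = 0.71000 − (-0.07234)·(0.71000 − 0.65000) / (-0.07234 − 0.03558) = 0.71000 − (-0.00434)/(-0.10792) = 0.66978
p(0.66978) = 0.00031
t_3 = 0.66978 − 0.00031·(0.66978 − 0.71000) / (0.00031 − (-0.07234)) = 0.66978 − (-0.00001)/(0.07265) = 0.66995

0.670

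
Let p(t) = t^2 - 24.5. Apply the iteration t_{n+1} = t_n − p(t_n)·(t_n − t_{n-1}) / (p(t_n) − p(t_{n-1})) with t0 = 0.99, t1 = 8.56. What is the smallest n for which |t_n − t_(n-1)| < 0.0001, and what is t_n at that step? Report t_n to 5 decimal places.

n = 7, t_n = 4.94975

p(0.99) = -23.5199000, p(8.56) = 48.7736000
t2 = 8.5600000 − 48.7736000·(7.5700000)/(72.2935000) = 3.4528168;  |Δ| = 5.1071832
p(3.4528168) = -12.5780565
t3 = 3.4528168 − (-12.5780565)·(-5.1071832)/(-61.3516565) = 4.4998698;  |Δ| = 1.0470531
p(4.4998698) = -4.2511717
t4 = 4.4998698 − (-4.2511717)·(1.0470531)/(8.3268847) = 5.0344277;  |Δ| = 0.5345579
p(5.0344277) = 0.8454627
t5 = 5.0344277 − 0.8454627·(0.5345579)/(5.0966344) = 4.9457518;  |Δ| = 0.0886759
p(4.9457518) = -0.0395390
t6 = 4.9457518 − (-0.0395390)·(-0.0886759)/(-0.8850017) = 4.9497136;  |Δ| = 0.0039618
p(4.9497136) = -0.0003356
t7 = 4.9497136 − (-0.0003356)·(0.0039618)/(0.0392034) = 4.9497475;  |Δ| = 0.0000339
|t7 − t6| = 0.0000339 < 0.0001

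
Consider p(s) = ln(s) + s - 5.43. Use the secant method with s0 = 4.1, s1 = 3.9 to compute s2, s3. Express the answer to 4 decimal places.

4.0352, 4.0350

p(4.1) = 0.080987, p(3.9) = -0.169023
s2 = 3.900000 − (-0.169023)·(3.900000 − 4.100000) / (-0.169023 − 0.080987) = 3.900000 − (0.033805)/(-0.250010) = 4.035213
p(4.035213) = 0.000272
s3 = 4.035213 − 0.000272·(4.035213 − 3.900000) / (0.000272 − (-0.169023)) = 4.035213 − (0.000037)/(0.169296) = 4.034996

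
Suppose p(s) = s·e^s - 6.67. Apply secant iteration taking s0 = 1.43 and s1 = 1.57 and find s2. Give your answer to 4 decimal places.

1.4919

p(1.43) = -0.694460, p(1.57) = 0.876438
s2 = 1.570000 − 0.876438·(1.570000 − 1.430000) / (0.876438 − (-0.694460)) = 1.570000 − (0.122701)/(1.570898) = 1.491891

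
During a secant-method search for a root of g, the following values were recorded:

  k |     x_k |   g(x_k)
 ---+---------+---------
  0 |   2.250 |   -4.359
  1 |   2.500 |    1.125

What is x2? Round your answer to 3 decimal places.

2.449

x2 = 2.500 − 1.125·(2.500 − 2.250) / (1.125 − (-4.359))
   = 2.500 − (0.28125)/(5.48400) = 2.44871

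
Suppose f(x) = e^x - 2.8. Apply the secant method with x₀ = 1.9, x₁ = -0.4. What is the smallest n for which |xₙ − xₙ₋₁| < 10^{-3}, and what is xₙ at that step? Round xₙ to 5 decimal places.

n = 8, xₙ = 1.02962

f(1.9) = 3.8858944, f(-0.4) = -2.1296800
x₂ = -0.4000000 − (-2.1296800)·(-2.3000000)/(-6.0155744) = 0.4142637;  |Δ| = 0.8142637
f(0.4142637) = -1.2867439
x₃ = 0.4142637 − (-1.2867439)·(0.8142637)/(0.8429361) = 1.6572391;  |Δ| = 1.2429754
f(1.6572391) = 2.4448106
x₄ = 1.6572391 − 2.4448106·(1.2429754)/(3.7315545) = 0.8428762;  |Δ| = 0.8143629
f(0.8428762) = -0.4769610
x₅ = 0.8428762 − (-0.4769610)·(-0.8143629)/(-2.9217716) = 0.9758159;  |Δ| = 0.1329397
f(0.9758159) = -0.1466688
x₆ = 0.9758159 − (-0.1466688)·(0.1329397)/(0.3302922) = 1.0348488;  |Δ| = 0.0590329
f(1.0348488) = 0.0146806
x₇ = 1.0348488 − 0.0146806·(0.0590329)/(0.1613494) = 1.0294776;  |Δ| = 0.0053712
f(1.0294776) = -0.0003971
x₈ = 1.0294776 − (-0.0003971)·(-0.0053712)/(-0.0150777) = 1.0296190;  |Δ| = 0.0001414
|x₈ − x₇| = 0.0001414 < 10^{-3}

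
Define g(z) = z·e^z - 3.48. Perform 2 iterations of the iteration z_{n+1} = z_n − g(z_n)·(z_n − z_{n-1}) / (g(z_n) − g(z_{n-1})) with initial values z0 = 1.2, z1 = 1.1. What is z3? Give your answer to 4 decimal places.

1.1273

g(1.2) = 0.504140, g(1.1) = -0.175417
z2 = 1.100000 − (-0.175417)·(1.100000 − 1.200000) / (-0.175417 − 0.504140) = 1.100000 − (0.017542)/(-0.679558) = 1.125813
g(1.125813) = -0.009428
z3 = 1.125813 − (-0.009428)·(1.125813 − 1.100000) / (-0.009428 − (-0.175417)) = 1.125813 − (-0.000243)/(0.165989) = 1.127280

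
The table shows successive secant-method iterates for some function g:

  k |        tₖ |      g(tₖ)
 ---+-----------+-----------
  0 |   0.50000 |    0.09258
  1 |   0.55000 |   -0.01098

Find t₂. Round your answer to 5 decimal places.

0.54470

t₂ = 0.55000 − (-0.01098)·(0.55000 − 0.50000) / (-0.01098 − 0.09258)
   = 0.55000 − (-0.0005490)/(-0.1035600) = 0.5446987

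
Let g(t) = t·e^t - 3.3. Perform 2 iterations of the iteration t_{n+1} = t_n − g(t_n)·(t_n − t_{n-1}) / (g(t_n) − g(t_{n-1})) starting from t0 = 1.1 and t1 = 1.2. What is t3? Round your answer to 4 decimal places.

1.0993

g(1.1) = 0.004583, g(1.2) = 0.684140
t2 = 1.200000 − 0.684140·(1.200000 − 1.100000) / (0.684140 − 0.004583) = 1.200000 − (0.068414)/(0.679558) = 1.099326
g(1.099326) = 0.000330
t3 = 1.099326 − 0.000330·(1.099326 − 1.200000) / (0.000330 − 0.684140) = 1.099326 − (-0.000033)/(-0.683810) = 1.099277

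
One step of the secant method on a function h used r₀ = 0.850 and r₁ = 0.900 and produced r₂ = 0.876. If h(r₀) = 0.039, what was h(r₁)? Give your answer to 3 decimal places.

-0.036

The secant line through (0.850, 0.039) and (0.900, h(r₁)) crosses zero at r₂ = 0.876.
So (0.850, 0.039), (0.900, h(r₁)), (0.876, 0) are collinear:
h(r₁) = 0.039 · (0.900 − 0.876) / (0.850 − 0.876) = 0.039 · (0.02400)/(-0.02600) = -0.03600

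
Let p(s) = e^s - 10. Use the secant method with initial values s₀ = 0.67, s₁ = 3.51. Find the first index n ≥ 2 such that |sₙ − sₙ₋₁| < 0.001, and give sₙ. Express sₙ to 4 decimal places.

p(0.67) = -8.045763, p(3.51) = 23.448268
s₂ = 3.510000 − 23.448268·(2.840000)/(31.494030) = 1.395533;  |Δ| = 2.114467
p(1.395533) = -5.962873
s₃ = 1.395533 − (-5.962873)·(-2.114467)/(-29.411141) = 1.824224;  |Δ| = 0.428691
p(1.824224) = -3.802014
s₄ = 1.824224 − (-3.802014)·(0.428691)/(2.160859) = 2.578503;  |Δ| = 0.754278
p(2.578503) = 3.177396
s₅ = 2.578503 − 3.177396·(0.754278)/(6.979410) = 2.235116;  |Δ| = 0.343387
p(2.235116) = -0.652438
s₆ = 2.235116 − (-0.652438)·(-0.343387)/(-3.829834) = 2.293614;  |Δ| = 0.058498
p(2.293614) = -0.089311
s₇ = 2.293614 − (-0.089311)·(0.058498)/(0.563128) = 2.302892;  |Δ| = 0.009278
p(2.302892) = 0.003066
s₈ = 2.302892 − 0.003066·(0.009278)/(0.092376) = 2.302584;  |Δ| = 0.000308
|s₈ − s₇| = 0.000308 < 0.001

n = 8, sₙ = 2.3026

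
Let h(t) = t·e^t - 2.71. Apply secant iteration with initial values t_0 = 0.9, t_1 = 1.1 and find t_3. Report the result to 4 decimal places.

h(0.9) = -0.496357, h(1.1) = 0.594583
t_2 = 1.100000 − 0.594583·(1.100000 − 0.900000) / (0.594583 − (-0.496357)) = 1.100000 − (0.118917)/(1.090940) = 0.990996
h(0.990996) = -0.040338
t_3 = 0.990996 − (-0.040338)·(0.990996 − 1.100000) / (-0.040338 − 0.594583) = 0.990996 − (0.004397)/(-0.634921) = 0.997922

0.9979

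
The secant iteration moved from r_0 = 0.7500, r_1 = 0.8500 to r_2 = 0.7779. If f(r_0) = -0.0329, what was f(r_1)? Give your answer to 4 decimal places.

The secant line through (0.7500, -0.0329) and (0.8500, f(r_1)) crosses zero at r_2 = 0.7779.
So (0.7500, -0.0329), (0.8500, f(r_1)), (0.7779, 0) are collinear:
f(r_1) = -0.0329 · (0.8500 − 0.7779) / (0.7500 − 0.7779) = -0.0329 · (0.072100)/(-0.027900) = 0.085021

0.0850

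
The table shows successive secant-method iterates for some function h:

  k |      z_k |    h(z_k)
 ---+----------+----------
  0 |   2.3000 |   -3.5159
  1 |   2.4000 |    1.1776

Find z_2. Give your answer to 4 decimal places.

2.3749

z_2 = 2.4000 − 1.1776·(2.4000 − 2.3000) / (1.1776 − (-3.5159))
   = 2.4000 − (0.117760)/(4.693500) = 2.374910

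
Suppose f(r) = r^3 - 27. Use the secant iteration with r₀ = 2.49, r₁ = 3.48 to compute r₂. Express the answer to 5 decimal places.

2.91860

f(2.49) = -11.5617510, f(3.48) = 15.1441920
r₂ = 3.4800000 − 15.1441920·(3.4800000 − 2.4900000) / (15.1441920 − (-11.5617510)) = 3.4800000 − (14.9927501)/(26.7059430) = 2.9185987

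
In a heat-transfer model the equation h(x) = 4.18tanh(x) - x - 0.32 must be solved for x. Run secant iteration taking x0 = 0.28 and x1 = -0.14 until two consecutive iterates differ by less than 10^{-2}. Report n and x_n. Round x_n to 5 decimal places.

n = 3, x_n = 0.10111

h(0.28) = 0.5407432, h(-0.14) = -0.7614064
x2 = -0.1400000 − (-0.7614064)·(-0.4200000)/(-1.3021497) = 0.1055867;  |Δ| = 0.2455867
h(0.1055867) = 0.0141330
x3 = 0.1055867 − 0.0141330·(0.2455867)/(0.7755394) = 0.1011113;  |Δ| = 0.0044754
|x3 − x2| = 0.0044754 < 10^{-2}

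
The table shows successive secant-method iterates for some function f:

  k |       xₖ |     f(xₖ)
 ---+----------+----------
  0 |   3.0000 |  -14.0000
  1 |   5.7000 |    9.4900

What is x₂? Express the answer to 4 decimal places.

x₂ = 5.7000 − 9.4900·(5.7000 − 3.0000) / (9.4900 − (-14.0000))
   = 5.7000 − (25.623000)/(23.490000) = 4.609195

4.6092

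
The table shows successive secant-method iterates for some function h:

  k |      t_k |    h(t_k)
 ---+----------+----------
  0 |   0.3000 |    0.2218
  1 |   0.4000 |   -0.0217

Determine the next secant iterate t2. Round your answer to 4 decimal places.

0.3911

t2 = 0.4000 − (-0.0217)·(0.4000 − 0.3000) / (-0.0217 − 0.2218)
   = 0.4000 − (-0.002170)/(-0.243500) = 0.391088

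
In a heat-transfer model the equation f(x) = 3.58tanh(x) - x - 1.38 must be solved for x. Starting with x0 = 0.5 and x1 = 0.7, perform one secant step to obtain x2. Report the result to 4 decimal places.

0.6459

f(0.5) = -0.225621, f(0.7) = 0.083637
x2 = 0.700000 − 0.083637·(0.700000 − 0.500000) / (0.083637 − (-0.225621)) = 0.700000 − (0.016727)/(0.309257) = 0.645911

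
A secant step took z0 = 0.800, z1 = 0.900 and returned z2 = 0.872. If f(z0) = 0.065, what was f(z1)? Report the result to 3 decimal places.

The secant line through (0.800, 0.065) and (0.900, f(z1)) crosses zero at z2 = 0.872.
So (0.800, 0.065), (0.900, f(z1)), (0.872, 0) are collinear:
f(z1) = 0.065 · (0.900 − 0.872) / (0.800 − 0.872) = 0.065 · (0.02800)/(-0.07200) = -0.02528

-0.025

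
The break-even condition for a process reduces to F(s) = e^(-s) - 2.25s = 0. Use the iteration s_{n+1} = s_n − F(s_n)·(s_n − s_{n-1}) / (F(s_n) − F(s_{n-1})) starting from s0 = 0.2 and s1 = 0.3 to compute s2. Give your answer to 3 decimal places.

F(0.2) = 0.36873, F(0.3) = 0.06582
s2 = 0.30000 − 0.06582·(0.30000 − 0.20000) / (0.06582 − 0.36873) = 0.30000 − (0.00658)/(-0.30291) = 0.32173

0.322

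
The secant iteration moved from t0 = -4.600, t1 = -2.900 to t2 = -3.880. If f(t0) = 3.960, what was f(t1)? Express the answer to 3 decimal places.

-5.390

The secant line through (-4.600, 3.960) and (-2.900, f(t1)) crosses zero at t2 = -3.880.
So (-4.600, 3.960), (-2.900, f(t1)), (-3.880, 0) are collinear:
f(t1) = 3.960 · (-2.900 − (-3.880)) / (-4.600 − (-3.880)) = 3.960 · (0.98000)/(-0.72000) = -5.39000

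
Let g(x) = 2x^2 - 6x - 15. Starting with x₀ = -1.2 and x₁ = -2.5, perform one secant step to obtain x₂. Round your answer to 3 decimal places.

g(-1.2) = -4.92000, g(-2.5) = 12.50000
x₂ = -2.50000 − 12.50000·(-2.50000 − (-1.20000)) / (12.50000 − (-4.92000)) = -2.50000 − (-16.25000)/(17.42000) = -1.56716

-1.567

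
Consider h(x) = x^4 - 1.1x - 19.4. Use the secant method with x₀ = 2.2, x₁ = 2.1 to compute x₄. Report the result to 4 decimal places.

h(2.2) = 1.605600, h(2.1) = -2.261900
x₂ = 2.100000 − (-2.261900)·(2.100000 − 2.200000) / (-2.261900 − 1.605600) = 2.100000 − (0.226190)/(-3.867500) = 2.158485
h(2.158485) = -0.067524
x₃ = 2.158485 − (-0.067524)·(2.158485 − 2.100000) / (-0.067524 − (-2.261900)) = 2.158485 − (-0.003949)/(2.194376) = 2.160284
h(2.160284) = 0.002980
x₄ = 2.160284 − 0.002980·(2.160284 − 2.158485) / (0.002980 − (-0.067524)) = 2.160284 − (0.000005)/(0.070504) = 2.160208

2.1602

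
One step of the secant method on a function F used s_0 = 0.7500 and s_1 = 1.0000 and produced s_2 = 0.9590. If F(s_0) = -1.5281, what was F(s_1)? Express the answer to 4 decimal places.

The secant line through (0.7500, -1.5281) and (1.0000, F(s_1)) crosses zero at s_2 = 0.9590.
So (0.7500, -1.5281), (1.0000, F(s_1)), (0.9590, 0) are collinear:
F(s_1) = -1.5281 · (1.0000 − 0.9590) / (0.7500 − 0.9590) = -1.5281 · (0.041000)/(-0.209000) = 0.299771

0.2998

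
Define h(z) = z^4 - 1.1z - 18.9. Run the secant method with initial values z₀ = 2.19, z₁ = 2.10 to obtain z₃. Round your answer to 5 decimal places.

2.14739

h(2.19) = 1.6935752, h(2.10) = -1.7619000
z₂ = 2.1000000 − (-1.7619000)·(2.1000000 − 2.1900000) / (-1.7619000 − 1.6935752) = 2.1000000 − (0.1585710)/(-3.4554752) = 2.1458898
h(2.1458898) = -0.0559002
z₃ = 2.1458898 − (-0.0559002)·(2.1458898 − 2.1000000) / (-0.0559002 − (-1.7619000)) = 2.1458898 − (-0.0025652)/(1.7059998) = 2.1473934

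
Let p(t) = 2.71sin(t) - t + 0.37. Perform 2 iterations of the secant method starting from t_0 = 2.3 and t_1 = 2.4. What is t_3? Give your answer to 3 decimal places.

p(2.3) = 0.09086, p(2.4) = -0.19949
t_2 = 2.40000 − (-0.19949)·(2.40000 − 2.30000) / (-0.19949 − 0.09086) = 2.40000 − (-0.01995)/(-0.29036) = 2.33129
p(2.33129) = 0.00209
t_3 = 2.33129 − 0.00209·(2.33129 − 2.40000) / (0.00209 − (-0.19949)) = 2.33129 − (-0.00014)/(0.20158) = 2.33200

2.332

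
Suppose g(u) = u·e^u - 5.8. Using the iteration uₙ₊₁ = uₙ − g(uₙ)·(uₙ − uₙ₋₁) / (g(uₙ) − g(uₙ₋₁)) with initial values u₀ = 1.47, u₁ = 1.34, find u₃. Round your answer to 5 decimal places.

g(1.47) = 0.5933757, g(1.34) = -0.6824817
u₂ = 1.3400000 − (-0.6824817)·(1.3400000 − 1.4700000) / (-0.6824817 − 0.5933757) = 1.3400000 − (0.0887226)/(-1.2758574) = 1.4095396
g(1.4095396) = -0.0292460
u₃ = 1.4095396 − (-0.0292460)·(1.4095396 − 1.3400000) / (-0.0292460 − (-0.6824817)) = 1.4095396 − (-0.0020338)/(0.6532357) = 1.4126530

1.41265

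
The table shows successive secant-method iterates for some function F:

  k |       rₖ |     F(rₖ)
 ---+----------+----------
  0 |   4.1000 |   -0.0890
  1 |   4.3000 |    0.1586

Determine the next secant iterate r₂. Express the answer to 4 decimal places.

r₂ = 4.3000 − 0.1586·(4.3000 − 4.1000) / (0.1586 − (-0.0890))
   = 4.3000 − (0.031720)/(0.247600) = 4.171890

4.1719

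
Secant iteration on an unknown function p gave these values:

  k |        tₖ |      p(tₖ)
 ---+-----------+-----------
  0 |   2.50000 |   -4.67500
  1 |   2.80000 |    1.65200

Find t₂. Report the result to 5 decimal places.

2.72167

t₂ = 2.80000 − 1.65200·(2.80000 − 2.50000) / (1.65200 − (-4.67500))
   = 2.80000 − (0.4956000)/(6.3270000) = 2.7216690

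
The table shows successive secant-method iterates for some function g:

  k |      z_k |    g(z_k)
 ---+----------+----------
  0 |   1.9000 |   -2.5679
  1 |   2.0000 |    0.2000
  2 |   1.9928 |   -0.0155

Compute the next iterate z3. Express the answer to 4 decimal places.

1.9933

z3 = 1.9928 − (-0.0155)·(1.9928 − 2.0000) / (-0.0155 − 0.2000)
   = 1.9928 − (0.000112)/(-0.215500) = 1.993318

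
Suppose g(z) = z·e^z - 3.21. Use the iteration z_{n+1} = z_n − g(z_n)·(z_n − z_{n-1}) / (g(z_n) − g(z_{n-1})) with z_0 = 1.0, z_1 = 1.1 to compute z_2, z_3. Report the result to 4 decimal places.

1.0839, 1.0848

g(1.0) = -0.491718, g(1.1) = 0.094583
z_2 = 1.100000 − 0.094583·(1.100000 − 1.000000) / (0.094583 − (-0.491718)) = 1.100000 − (0.009458)/(0.586301) = 1.083868
g(1.083868) = -0.005987
z_3 = 1.083868 − (-0.005987)·(1.083868 − 1.100000) / (-0.005987 − 0.094583) = 1.083868 − (0.000097)/(-0.100570) = 1.084828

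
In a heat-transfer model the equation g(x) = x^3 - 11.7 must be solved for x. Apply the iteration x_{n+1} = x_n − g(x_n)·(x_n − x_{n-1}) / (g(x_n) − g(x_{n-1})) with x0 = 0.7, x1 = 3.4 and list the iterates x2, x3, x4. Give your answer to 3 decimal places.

g(0.7) = -11.35700, g(3.4) = 27.60400
x2 = 3.40000 − 27.60400·(3.40000 − 0.70000) / (27.60400 − (-11.35700)) = 3.40000 − (74.53080)/(38.96100) = 1.48704
g(1.48704) = -8.41172
x3 = 1.48704 − (-8.41172)·(1.48704 − 3.40000) / (-8.41172 − 27.60400) = 1.48704 − (16.09128)/(-36.01572) = 1.93383
g(1.93383) = -4.46811
x4 = 1.93383 − (-4.46811)·(1.93383 − 1.48704) / (-4.46811 − (-8.41172)) = 1.93383 − (-1.99628)/(3.94361) = 2.44003

1.487, 1.934, 2.440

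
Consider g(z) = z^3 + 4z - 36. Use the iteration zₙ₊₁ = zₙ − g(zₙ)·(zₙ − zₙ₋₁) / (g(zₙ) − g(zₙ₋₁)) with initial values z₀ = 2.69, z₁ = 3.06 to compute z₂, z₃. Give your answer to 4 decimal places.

g(2.69) = -5.774891, g(3.06) = 4.892616
z₂ = 3.060000 − 4.892616·(3.060000 − 2.690000) / (4.892616 − (-5.774891)) = 3.060000 − (1.810268)/(10.667507) = 2.890301
g(2.890301) = -0.293691
z₃ = 2.890301 − (-0.293691)·(2.890301 − 3.060000) / (-0.293691 − 4.892616) = 2.890301 − (0.049839)/(-5.186307) = 2.899911

2.8903, 2.8999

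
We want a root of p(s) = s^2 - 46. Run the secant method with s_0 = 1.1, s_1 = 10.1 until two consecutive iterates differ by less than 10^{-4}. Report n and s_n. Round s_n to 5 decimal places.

p(1.1) = -44.7900000, p(10.1) = 56.0100000
s_2 = 10.1000000 − 56.0100000·(9.0000000)/(100.8000000) = 5.0991071;  |Δ| = 5.0008929
p(5.0991071) = -19.9991063
s_3 = 5.0991071 − (-19.9991063)·(-5.0008929)/(-76.0091063) = 6.4149151;  |Δ| = 1.3158080
p(6.4149151) = -4.8488641
s_4 = 6.4149151 − (-4.8488641)·(1.3158080)/(15.1502423) = 6.8360420;  |Δ| = 0.4211269
p(6.8360420) = 0.7314699
s_5 = 6.8360420 − 0.7314699·(0.4211269)/(5.5803340) = 6.7808407;  |Δ| = 0.0552013
p(6.7808407) = -0.0201996
s_6 = 6.7808407 − (-0.0201996)·(-0.0552013)/(-0.7516695) = 6.7823241;  |Δ| = 0.0014834
p(6.7823241) = -0.0000797
s_7 = 6.7823241 − (-0.0000797)·(0.0014834)/(0.0201199) = 6.7823300;  |Δ| = 0.0000059
|s_7 − s_6| = 0.0000059 < 10^{-4}

n = 7, s_n = 6.78233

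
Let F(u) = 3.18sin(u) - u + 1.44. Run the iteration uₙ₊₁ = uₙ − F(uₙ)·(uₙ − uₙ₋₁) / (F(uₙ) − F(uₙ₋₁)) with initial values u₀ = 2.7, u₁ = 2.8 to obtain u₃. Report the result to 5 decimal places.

F(2.7) = 0.0990680, F(2.8) = -0.2947377
u₂ = 2.8000000 − (-0.2947377)·(2.8000000 − 2.7000000) / (-0.2947377 − 0.0990680) = 2.8000000 − (-0.0294738)/(-0.3938057) = 2.7251566
F(2.7251566) = 0.0011652
u₃ = 2.7251566 − 0.0011652·(2.7251566 − 2.8000000) / (0.0011652 − (-0.2947377)) = 2.7251566 − (-0.0000872)/(0.2959029) = 2.7254513

2.72545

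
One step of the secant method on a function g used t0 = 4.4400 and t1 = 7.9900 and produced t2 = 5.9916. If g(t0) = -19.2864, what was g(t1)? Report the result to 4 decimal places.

The secant line through (4.4400, -19.2864) and (7.9900, g(t1)) crosses zero at t2 = 5.9916.
So (4.4400, -19.2864), (7.9900, g(t1)), (5.9916, 0) are collinear:
g(t1) = -19.2864 · (7.9900 − 5.9916) / (4.4400 − 5.9916) = -19.2864 · (1.998400)/(-1.551600) = 24.840127

24.8401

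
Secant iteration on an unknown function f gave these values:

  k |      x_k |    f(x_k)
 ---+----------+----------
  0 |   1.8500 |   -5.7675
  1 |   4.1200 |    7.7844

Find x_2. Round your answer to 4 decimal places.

x_2 = 4.1200 − 7.7844·(4.1200 − 1.8500) / (7.7844 − (-5.7675))
   = 4.1200 − (17.670588)/(13.551900) = 2.816080

2.8161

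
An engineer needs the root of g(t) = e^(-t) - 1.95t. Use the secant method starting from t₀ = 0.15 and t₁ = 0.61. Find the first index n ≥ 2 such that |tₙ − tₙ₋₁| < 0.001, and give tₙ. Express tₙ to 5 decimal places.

n = 4, tₙ = 0.35837

g(0.15) = 0.5682080, g(0.61) = -0.6461491
t₂ = 0.6100000 − (-0.6461491)·(0.4600000)/(-1.2143571) = 0.3652379;  |Δ| = 0.2447621
g(0.3652379) = -0.0181824
t₃ = 0.3652379 − (-0.0181824)·(-0.2447621)/(0.6279668) = 0.3581510;  |Δ| = 0.0070869
g(0.3581510) = 0.0005732
t₄ = 0.3581510 − 0.0005732·(-0.0070869)/(0.0187555) = 0.3583675;  |Δ| = 0.0002166
|t₄ − t₃| = 0.0002166 < 0.001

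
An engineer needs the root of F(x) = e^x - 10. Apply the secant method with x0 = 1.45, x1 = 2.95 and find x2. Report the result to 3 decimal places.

F(1.45) = -5.73689, F(2.95) = 9.10595
x2 = 2.95000 − 9.10595·(2.95000 − 1.45000) / (9.10595 − (-5.73689)) = 2.95000 − (13.65893)/(14.84284) = 2.02976

2.030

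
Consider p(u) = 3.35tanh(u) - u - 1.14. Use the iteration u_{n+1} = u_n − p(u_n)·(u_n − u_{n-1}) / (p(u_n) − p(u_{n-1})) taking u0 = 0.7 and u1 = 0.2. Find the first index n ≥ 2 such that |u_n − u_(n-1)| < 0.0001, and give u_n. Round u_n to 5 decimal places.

p(0.7) = 0.1846321, p(0.2) = -0.6787927
u2 = 0.2000000 − (-0.6787927)·(-0.5000000)/(-0.8634247) = 0.5930816;  |Δ| = 0.3930816
p(0.5930816) = 0.0494812
u3 = 0.5930816 − 0.0494812·(0.3930816)/(0.7282738) = 0.5663744;  |Δ| = 0.0267072
p(0.5663744) = 0.0111426
u4 = 0.5663744 − 0.0111426·(-0.0267072)/(-0.0383386) = 0.5586123;  |Δ| = 0.0077621
p(0.5586123) = -0.0003395
u5 = 0.5586123 − (-0.0003395)·(-0.0077621)/(-0.0114821) = 0.5588418;  |Δ| = 0.0002295
p(0.5588418) = 0.0000022
u6 = 0.5588418 − 0.0000022·(0.0002295)/(0.0003417) = 0.5588404;  |Δ| = 0.0000015
|u6 − u5| = 0.0000015 < 0.0001

n = 6, u_n = 0.55884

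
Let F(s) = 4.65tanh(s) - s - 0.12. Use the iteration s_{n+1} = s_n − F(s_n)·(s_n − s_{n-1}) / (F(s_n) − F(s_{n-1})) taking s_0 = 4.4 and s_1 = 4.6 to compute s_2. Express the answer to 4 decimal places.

F(4.4) = 0.128598, F(4.6) = -0.070940
s_2 = 4.600000 − (-0.070940)·(4.600000 − 4.400000) / (-0.070940 − 0.128598) = 4.600000 − (-0.014188)/(-0.199538) = 4.528896

4.5289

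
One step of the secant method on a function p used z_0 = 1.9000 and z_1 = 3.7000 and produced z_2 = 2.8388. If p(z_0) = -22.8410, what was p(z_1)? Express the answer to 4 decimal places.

20.9530

The secant line through (1.9000, -22.8410) and (3.7000, p(z_1)) crosses zero at z_2 = 2.8388.
So (1.9000, -22.8410), (3.7000, p(z_1)), (2.8388, 0) are collinear:
p(z_1) = -22.8410 · (3.7000 − 2.8388) / (1.9000 − 2.8388) = -22.8410 · (0.861200)/(-0.938800) = 20.952992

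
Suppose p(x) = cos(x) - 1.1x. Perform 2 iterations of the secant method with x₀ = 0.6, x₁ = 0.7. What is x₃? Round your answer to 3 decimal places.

p(0.6) = 0.16534, p(0.7) = -0.00516
x₂ = 0.70000 − (-0.00516)·(0.70000 − 0.60000) / (-0.00516 − 0.16534) = 0.70000 − (-0.00052)/(-0.17049) = 0.69697
p(0.69697) = 0.00012
x₃ = 0.69697 − 0.00012·(0.69697 − 0.70000) / (0.00012 − (-0.00516)) = 0.69697 − (0.00000)/(0.00527) = 0.69704

0.697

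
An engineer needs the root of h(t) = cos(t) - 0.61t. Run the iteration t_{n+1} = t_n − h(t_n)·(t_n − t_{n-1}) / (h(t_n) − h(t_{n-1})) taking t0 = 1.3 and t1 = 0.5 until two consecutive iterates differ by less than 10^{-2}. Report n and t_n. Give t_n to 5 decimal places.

n = 4, t_n = 0.95150

h(1.3) = -0.5255012, h(0.5) = 0.5725826
t2 = 0.5000000 − 0.5725826·(-0.8000000)/(1.0980837) = 0.9171504;  |Δ| = 0.4171504
h(0.9171504) = 0.0486231
t3 = 0.9171504 − 0.0486231·(0.4171504)/(-0.5239594) = 0.9558617;  |Δ| = 0.0387113
h(0.9558617) = -0.0061705
t4 = 0.9558617 − (-0.0061705)·(0.0387113)/(-0.0547936) = 0.9515023;  |Δ| = 0.0043594
|t4 − t3| = 0.0043594 < 10^{-2}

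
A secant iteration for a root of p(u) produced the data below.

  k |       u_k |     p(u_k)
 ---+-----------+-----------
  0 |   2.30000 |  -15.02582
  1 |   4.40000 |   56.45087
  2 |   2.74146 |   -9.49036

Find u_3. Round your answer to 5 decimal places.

u_3 = 2.74146 − (-9.49036)·(2.74146 − 4.40000) / (-9.49036 − 56.45087)
   = 2.74146 − (15.7401417)/(-65.9412300) = 2.9801595

2.98016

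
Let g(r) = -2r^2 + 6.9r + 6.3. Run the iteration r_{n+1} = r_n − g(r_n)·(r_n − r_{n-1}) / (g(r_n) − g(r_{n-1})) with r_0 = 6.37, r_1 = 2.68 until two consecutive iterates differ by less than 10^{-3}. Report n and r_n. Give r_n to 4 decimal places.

n = 7, r_n = 4.2000

g(6.37) = -30.900800, g(2.68) = 10.427200
r_2 = 2.680000 − 10.427200·(-3.690000)/(41.328000) = 3.611000;  |Δ| = 0.931000
g(3.611000) = 5.137258
r_3 = 3.611000 − 5.137258·(0.931000)/(-5.289942) = 4.515128;  |Δ| = 0.904128
g(4.515128) = -3.318384
r_4 = 4.515128 − (-3.318384)·(0.904128)/(-8.455642) = 4.160307;  |Δ| = 0.354822
g(4.160307) = 0.389812
r_5 = 4.160307 − 0.389812·(-0.354822)/(3.708196) = 4.197606;  |Δ| = 0.037299
g(4.197606) = 0.023687
r_6 = 4.197606 − 0.023687·(0.037299)/(-0.366125) = 4.200019;  |Δ| = 0.002413
g(4.200019) = -0.000192
r_7 = 4.200019 − (-0.000192)·(0.002413)/(-0.023878) = 4.200000;  |Δ| = 0.000019
|r_7 − r_6| = 0.000019 < 10^{-3}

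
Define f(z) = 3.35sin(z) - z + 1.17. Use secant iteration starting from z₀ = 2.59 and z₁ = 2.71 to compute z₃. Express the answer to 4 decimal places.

f(2.59) = 0.335549, f(2.71) = -0.138635
z₂ = 2.710000 − (-0.138635)·(2.710000 − 2.590000) / (-0.138635 − 0.335549) = 2.710000 − (-0.016636)/(-0.474183) = 2.674916
f(2.674916) = 0.002318
z₃ = 2.674916 − 0.002318·(2.674916 − 2.710000) / (0.002318 − (-0.138635)) = 2.674916 − (-0.000081)/(0.140953) = 2.675493

2.6755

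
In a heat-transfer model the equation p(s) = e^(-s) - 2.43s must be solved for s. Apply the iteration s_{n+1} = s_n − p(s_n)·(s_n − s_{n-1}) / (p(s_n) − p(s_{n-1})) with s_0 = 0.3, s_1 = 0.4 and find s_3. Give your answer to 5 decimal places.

p(0.3) = 0.0118182, p(0.4) = -0.3016800
s_2 = 0.4000000 − (-0.3016800)·(0.4000000 − 0.3000000) / (-0.3016800 − 0.0118182) = 0.4000000 − (-0.0301680)/(-0.3134982) = 0.3037698
p(0.3037698) = -0.0001298
s_3 = 0.3037698 − (-0.0001298)·(0.3037698 − 0.4000000) / (-0.0001298 − (-0.3016800)) = 0.3037698 − (0.0000125)/(0.3015501) = 0.3037284

0.30373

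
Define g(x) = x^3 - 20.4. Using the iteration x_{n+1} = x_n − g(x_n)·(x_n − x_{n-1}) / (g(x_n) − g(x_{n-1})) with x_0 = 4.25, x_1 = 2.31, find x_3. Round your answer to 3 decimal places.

2.765

g(4.25) = 56.36563, g(2.31) = -8.07361
x_2 = 2.31000 − (-8.07361)·(2.31000 − 4.25000) / (-8.07361 − 56.36563) = 2.31000 − (15.66280)/(-64.43923) = 2.55306
g(2.55306) = -3.75880
x_3 = 2.55306 − (-3.75880)·(2.55306 − 2.31000) / (-3.75880 − (-8.07361)) = 2.55306 − (-0.91363)/(4.31481) = 2.76480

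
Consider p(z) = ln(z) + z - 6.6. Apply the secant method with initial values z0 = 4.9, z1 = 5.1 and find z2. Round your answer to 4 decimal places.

4.9923

p(4.9) = -0.110765, p(5.1) = 0.129241
z2 = 5.100000 − 0.129241·(5.100000 − 4.900000) / (0.129241 − (-0.110765)) = 5.100000 − (0.025848)/(0.240005) = 4.992302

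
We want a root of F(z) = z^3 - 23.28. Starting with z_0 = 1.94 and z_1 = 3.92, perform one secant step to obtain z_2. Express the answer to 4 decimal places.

2.5377

F(1.94) = -15.978616, F(3.92) = 36.956288
z_2 = 3.920000 − 36.956288·(3.920000 − 1.940000) / (36.956288 − (-15.978616)) = 3.920000 − (73.173450)/(52.934904) = 2.537671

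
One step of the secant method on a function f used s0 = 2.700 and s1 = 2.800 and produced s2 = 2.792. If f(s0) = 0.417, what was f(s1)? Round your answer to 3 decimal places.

-0.036

The secant line through (2.700, 0.417) and (2.800, f(s1)) crosses zero at s2 = 2.792.
So (2.700, 0.417), (2.800, f(s1)), (2.792, 0) are collinear:
f(s1) = 0.417 · (2.800 − 2.792) / (2.700 − 2.792) = 0.417 · (0.00800)/(-0.09200) = -0.03626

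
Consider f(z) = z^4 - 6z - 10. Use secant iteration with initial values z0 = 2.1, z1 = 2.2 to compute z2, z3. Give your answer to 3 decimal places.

f(2.1) = -3.15190, f(2.2) = 0.22560
z2 = 2.20000 − 0.22560·(2.20000 − 2.10000) / (0.22560 − (-3.15190)) = 2.20000 − (0.02256)/(3.37750) = 2.19332
f(2.19332) = -0.01752
z3 = 2.19332 − (-0.01752)·(2.19332 − 2.20000) / (-0.01752 − 0.22560) = 2.19332 − (0.00012)/(-0.24312) = 2.19380

2.193, 2.194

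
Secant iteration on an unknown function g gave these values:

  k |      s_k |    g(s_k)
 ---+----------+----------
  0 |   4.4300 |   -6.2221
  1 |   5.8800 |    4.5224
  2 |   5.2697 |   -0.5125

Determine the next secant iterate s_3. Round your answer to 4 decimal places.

s_3 = 5.2697 − (-0.5125)·(5.2697 − 5.8800) / (-0.5125 − 4.5224)
   = 5.2697 − (0.312779)/(-5.034900) = 5.331822

5.3318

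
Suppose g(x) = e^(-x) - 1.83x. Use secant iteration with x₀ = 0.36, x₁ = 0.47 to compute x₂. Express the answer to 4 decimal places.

0.3756

g(0.36) = 0.038876, g(0.47) = -0.235098
x₂ = 0.470000 − (-0.235098)·(0.470000 − 0.360000) / (-0.235098 − 0.038876) = 0.470000 − (-0.025861)/(-0.273974) = 0.375609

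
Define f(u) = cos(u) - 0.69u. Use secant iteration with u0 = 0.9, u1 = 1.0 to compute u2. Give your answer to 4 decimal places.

0.9004

f(0.9) = 0.000610, f(1.0) = -0.149698
u2 = 1.000000 − (-0.149698)·(1.000000 − 0.900000) / (-0.149698 − 0.000610) = 1.000000 − (-0.014970)/(-0.150308) = 0.900406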